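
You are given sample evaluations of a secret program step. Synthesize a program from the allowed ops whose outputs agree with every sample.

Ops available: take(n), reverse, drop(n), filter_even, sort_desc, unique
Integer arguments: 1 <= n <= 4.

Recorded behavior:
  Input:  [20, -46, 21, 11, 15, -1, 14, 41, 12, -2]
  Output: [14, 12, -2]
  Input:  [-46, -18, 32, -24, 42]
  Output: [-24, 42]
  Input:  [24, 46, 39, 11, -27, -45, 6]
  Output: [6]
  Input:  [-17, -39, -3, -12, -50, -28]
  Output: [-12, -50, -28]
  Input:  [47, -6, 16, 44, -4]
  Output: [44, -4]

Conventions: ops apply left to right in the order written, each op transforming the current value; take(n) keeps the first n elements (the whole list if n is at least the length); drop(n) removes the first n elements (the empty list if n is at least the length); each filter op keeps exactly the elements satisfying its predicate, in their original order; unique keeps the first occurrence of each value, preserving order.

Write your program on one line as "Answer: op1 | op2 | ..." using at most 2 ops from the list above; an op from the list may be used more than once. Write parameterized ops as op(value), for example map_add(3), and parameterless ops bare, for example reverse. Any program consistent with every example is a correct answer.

drop(3) | filter_even

Check, running the answer program on each example:
  [20, -46, 21, 11, 15, -1, 14, 41, 12, -2] -> [11, 15, -1, 14, 41, 12, -2] -> [14, 12, -2]
  [-46, -18, 32, -24, 42] -> [-24, 42] -> [-24, 42]
  [24, 46, 39, 11, -27, -45, 6] -> [11, -27, -45, 6] -> [6]
  [-17, -39, -3, -12, -50, -28] -> [-12, -50, -28] -> [-12, -50, -28]
  [47, -6, 16, 44, -4] -> [44, -4] -> [44, -4]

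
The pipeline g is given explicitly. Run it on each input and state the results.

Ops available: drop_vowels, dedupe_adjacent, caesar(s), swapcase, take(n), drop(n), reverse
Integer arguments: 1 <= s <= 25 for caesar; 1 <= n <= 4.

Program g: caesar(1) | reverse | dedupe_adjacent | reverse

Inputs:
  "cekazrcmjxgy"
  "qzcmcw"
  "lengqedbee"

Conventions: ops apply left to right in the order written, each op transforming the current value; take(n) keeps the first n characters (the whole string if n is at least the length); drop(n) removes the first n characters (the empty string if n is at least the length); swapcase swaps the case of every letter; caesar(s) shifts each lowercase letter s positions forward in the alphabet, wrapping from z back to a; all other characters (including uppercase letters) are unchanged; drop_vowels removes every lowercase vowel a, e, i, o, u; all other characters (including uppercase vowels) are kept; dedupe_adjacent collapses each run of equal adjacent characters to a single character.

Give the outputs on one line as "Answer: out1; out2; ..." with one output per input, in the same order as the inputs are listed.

"dflbasdnkyhz"; "radndx"; "mfohrfecf"

Execution, op by op:
  "cekazrcmjxgy" -> "dflbasdnkyhz" -> "zhykndsablfd" -> "zhykndsablfd" -> "dflbasdnkyhz"
  "qzcmcw" -> "radndx" -> "xdndar" -> "xdndar" -> "radndx"
  "lengqedbee" -> "mfohrfecff" -> "ffcefrhofm" -> "fcefrhofm" -> "mfohrfecf"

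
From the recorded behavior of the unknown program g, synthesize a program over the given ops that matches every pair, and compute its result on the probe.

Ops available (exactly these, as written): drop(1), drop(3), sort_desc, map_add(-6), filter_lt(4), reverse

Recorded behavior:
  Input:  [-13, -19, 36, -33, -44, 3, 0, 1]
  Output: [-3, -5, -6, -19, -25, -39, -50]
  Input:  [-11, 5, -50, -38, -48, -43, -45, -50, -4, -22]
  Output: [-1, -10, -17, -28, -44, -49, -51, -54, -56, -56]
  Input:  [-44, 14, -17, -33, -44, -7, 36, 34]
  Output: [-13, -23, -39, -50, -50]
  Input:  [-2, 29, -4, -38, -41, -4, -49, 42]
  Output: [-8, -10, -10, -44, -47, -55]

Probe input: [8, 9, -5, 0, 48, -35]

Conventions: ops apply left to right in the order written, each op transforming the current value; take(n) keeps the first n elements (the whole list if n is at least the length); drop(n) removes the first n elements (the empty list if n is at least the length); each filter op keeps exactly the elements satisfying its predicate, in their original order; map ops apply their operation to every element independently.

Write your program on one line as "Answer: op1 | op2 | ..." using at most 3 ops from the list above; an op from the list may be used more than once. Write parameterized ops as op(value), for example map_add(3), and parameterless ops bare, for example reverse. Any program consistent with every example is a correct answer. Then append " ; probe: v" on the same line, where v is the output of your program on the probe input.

map_add(-6) | sort_desc | filter_lt(4) ; probe: [3, 2, -6, -11, -41]

Check, running the answer program on each example:
  [-13, -19, 36, -33, -44, 3, 0, 1] -> [-19, -25, 30, -39, -50, -3, -6, -5] -> [30, -3, -5, -6, -19, -25, -39, -50] -> [-3, -5, -6, -19, -25, -39, -50]
  [-11, 5, -50, -38, -48, -43, -45, -50, -4, -22] -> [-17, -1, -56, -44, -54, -49, -51, -56, -10, -28] -> [-1, -10, -17, -28, -44, -49, -51, -54, -56, -56] -> [-1, -10, -17, -28, -44, -49, -51, -54, -56, -56]
  [-44, 14, -17, -33, -44, -7, 36, 34] -> [-50, 8, -23, -39, -50, -13, 30, 28] -> [30, 28, 8, -13, -23, -39, -50, -50] -> [-13, -23, -39, -50, -50]
  [-2, 29, -4, -38, -41, -4, -49, 42] -> [-8, 23, -10, -44, -47, -10, -55, 36] -> [36, 23, -8, -10, -10, -44, -47, -55] -> [-8, -10, -10, -44, -47, -55]
  probe: [8, 9, -5, 0, 48, -35] -> [2, 3, -11, -6, 42, -41] -> [42, 3, 2, -6, -11, -41] -> [3, 2, -6, -11, -41]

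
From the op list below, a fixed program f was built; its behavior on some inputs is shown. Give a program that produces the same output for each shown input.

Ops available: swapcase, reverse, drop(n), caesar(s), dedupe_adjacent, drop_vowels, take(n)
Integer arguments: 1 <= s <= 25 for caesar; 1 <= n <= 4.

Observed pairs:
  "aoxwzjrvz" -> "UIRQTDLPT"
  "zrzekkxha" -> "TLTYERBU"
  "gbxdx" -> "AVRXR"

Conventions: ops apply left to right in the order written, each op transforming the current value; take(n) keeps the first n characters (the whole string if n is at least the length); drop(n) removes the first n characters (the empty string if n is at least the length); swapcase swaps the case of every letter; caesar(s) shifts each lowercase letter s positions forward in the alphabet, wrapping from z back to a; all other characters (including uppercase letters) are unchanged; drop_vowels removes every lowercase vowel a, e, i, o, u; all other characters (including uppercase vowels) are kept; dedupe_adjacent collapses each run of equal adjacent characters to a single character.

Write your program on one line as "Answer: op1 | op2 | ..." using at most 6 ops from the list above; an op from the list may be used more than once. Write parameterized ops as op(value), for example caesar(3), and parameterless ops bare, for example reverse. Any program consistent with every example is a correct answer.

swapcase | dedupe_adjacent | swapcase | caesar(20) | swapcase

Check, running the answer program on each example:
  "aoxwzjrvz" -> "AOXWZJRVZ" -> "AOXWZJRVZ" -> "aoxwzjrvz" -> "uirqtdlpt" -> "UIRQTDLPT"
  "zrzekkxha" -> "ZRZEKKXHA" -> "ZRZEKXHA" -> "zrzekxha" -> "tltyerbu" -> "TLTYERBU"
  "gbxdx" -> "GBXDX" -> "GBXDX" -> "gbxdx" -> "avrxr" -> "AVRXR"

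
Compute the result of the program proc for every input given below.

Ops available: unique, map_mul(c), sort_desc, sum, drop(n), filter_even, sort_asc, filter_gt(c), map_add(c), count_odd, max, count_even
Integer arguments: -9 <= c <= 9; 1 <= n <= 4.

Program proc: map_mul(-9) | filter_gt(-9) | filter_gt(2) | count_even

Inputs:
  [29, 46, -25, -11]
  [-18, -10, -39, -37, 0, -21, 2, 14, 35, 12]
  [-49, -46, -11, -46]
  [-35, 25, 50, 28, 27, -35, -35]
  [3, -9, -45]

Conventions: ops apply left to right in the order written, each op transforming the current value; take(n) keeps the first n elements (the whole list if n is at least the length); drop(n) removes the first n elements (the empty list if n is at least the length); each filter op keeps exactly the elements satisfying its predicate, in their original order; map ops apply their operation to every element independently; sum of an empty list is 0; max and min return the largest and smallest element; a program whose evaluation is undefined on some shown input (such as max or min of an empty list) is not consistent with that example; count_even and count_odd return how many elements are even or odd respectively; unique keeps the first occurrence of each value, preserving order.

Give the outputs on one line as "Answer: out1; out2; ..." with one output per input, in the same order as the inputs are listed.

Execution, op by op:
  [29, 46, -25, -11] -> [-261, -414, 225, 99] -> [225, 99] -> [225, 99] -> 0
  [-18, -10, -39, -37, 0, -21, 2, 14, 35, 12] -> [162, 90, 351, 333, 0, 189, -18, -126, -315, -108] -> [162, 90, 351, 333, 0, 189] -> [162, 90, 351, 333, 189] -> 2
  [-49, -46, -11, -46] -> [441, 414, 99, 414] -> [441, 414, 99, 414] -> [441, 414, 99, 414] -> 2
  [-35, 25, 50, 28, 27, -35, -35] -> [315, -225, -450, -252, -243, 315, 315] -> [315, 315, 315] -> [315, 315, 315] -> 0
  [3, -9, -45] -> [-27, 81, 405] -> [81, 405] -> [81, 405] -> 0

0; 2; 2; 0; 0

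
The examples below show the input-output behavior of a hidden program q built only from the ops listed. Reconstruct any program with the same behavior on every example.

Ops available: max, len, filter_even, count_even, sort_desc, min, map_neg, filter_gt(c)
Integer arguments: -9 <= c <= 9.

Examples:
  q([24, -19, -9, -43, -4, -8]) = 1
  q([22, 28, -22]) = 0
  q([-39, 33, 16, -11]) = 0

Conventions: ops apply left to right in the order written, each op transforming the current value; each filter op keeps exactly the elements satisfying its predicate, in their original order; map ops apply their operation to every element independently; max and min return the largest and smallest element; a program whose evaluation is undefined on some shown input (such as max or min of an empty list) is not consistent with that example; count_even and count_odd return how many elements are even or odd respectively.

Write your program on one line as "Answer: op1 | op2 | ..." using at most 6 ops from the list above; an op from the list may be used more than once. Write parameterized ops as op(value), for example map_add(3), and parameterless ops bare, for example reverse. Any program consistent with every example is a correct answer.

filter_gt(-6) | map_neg | sort_desc | filter_gt(-3) | len

Check, running the answer program on each example:
  [24, -19, -9, -43, -4, -8] -> [24, -4] -> [-24, 4] -> [4, -24] -> [4] -> 1
  [22, 28, -22] -> [22, 28] -> [-22, -28] -> [-22, -28] -> [] -> 0
  [-39, 33, 16, -11] -> [33, 16] -> [-33, -16] -> [-16, -33] -> [] -> 0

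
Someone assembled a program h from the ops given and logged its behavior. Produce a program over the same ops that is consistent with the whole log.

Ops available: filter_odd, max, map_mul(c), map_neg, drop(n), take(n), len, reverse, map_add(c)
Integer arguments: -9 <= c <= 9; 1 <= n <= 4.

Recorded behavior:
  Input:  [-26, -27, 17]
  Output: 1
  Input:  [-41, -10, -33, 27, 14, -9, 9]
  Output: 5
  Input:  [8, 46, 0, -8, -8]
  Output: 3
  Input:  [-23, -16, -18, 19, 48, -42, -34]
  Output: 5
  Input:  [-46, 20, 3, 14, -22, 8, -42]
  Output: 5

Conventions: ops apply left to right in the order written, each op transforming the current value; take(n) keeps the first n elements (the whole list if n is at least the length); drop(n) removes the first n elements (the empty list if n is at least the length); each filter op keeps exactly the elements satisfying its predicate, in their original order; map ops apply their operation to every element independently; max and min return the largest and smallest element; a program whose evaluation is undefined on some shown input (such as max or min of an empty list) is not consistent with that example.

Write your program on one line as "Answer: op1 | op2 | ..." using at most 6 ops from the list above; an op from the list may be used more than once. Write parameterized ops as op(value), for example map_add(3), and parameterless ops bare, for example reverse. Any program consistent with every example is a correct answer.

drop(2) | map_add(-6) | map_mul(7) | map_neg | len

Check, running the answer program on each example:
  [-26, -27, 17] -> [17] -> [11] -> [77] -> [-77] -> 1
  [-41, -10, -33, 27, 14, -9, 9] -> [-33, 27, 14, -9, 9] -> [-39, 21, 8, -15, 3] -> [-273, 147, 56, -105, 21] -> [273, -147, -56, 105, -21] -> 5
  [8, 46, 0, -8, -8] -> [0, -8, -8] -> [-6, -14, -14] -> [-42, -98, -98] -> [42, 98, 98] -> 3
  [-23, -16, -18, 19, 48, -42, -34] -> [-18, 19, 48, -42, -34] -> [-24, 13, 42, -48, -40] -> [-168, 91, 294, -336, -280] -> [168, -91, -294, 336, 280] -> 5
  [-46, 20, 3, 14, -22, 8, -42] -> [3, 14, -22, 8, -42] -> [-3, 8, -28, 2, -48] -> [-21, 56, -196, 14, -336] -> [21, -56, 196, -14, 336] -> 5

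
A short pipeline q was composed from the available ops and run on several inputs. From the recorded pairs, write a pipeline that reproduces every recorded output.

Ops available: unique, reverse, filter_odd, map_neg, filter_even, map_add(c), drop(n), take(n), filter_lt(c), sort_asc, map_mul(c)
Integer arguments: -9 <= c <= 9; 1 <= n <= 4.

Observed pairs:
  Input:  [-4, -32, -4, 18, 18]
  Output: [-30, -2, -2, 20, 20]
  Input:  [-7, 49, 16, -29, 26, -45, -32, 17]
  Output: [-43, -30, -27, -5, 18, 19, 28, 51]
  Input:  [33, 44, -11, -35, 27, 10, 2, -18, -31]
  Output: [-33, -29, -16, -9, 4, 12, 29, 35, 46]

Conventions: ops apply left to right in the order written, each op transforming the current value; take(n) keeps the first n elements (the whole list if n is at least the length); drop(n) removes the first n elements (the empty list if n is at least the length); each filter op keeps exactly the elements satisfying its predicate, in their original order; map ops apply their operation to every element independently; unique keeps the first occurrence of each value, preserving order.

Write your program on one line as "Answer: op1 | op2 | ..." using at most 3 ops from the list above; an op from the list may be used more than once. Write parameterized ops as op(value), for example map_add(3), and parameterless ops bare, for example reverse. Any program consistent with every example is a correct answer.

map_add(-5) | map_add(7) | sort_asc

Check, running the answer program on each example:
  [-4, -32, -4, 18, 18] -> [-9, -37, -9, 13, 13] -> [-2, -30, -2, 20, 20] -> [-30, -2, -2, 20, 20]
  [-7, 49, 16, -29, 26, -45, -32, 17] -> [-12, 44, 11, -34, 21, -50, -37, 12] -> [-5, 51, 18, -27, 28, -43, -30, 19] -> [-43, -30, -27, -5, 18, 19, 28, 51]
  [33, 44, -11, -35, 27, 10, 2, -18, -31] -> [28, 39, -16, -40, 22, 5, -3, -23, -36] -> [35, 46, -9, -33, 29, 12, 4, -16, -29] -> [-33, -29, -16, -9, 4, 12, 29, 35, 46]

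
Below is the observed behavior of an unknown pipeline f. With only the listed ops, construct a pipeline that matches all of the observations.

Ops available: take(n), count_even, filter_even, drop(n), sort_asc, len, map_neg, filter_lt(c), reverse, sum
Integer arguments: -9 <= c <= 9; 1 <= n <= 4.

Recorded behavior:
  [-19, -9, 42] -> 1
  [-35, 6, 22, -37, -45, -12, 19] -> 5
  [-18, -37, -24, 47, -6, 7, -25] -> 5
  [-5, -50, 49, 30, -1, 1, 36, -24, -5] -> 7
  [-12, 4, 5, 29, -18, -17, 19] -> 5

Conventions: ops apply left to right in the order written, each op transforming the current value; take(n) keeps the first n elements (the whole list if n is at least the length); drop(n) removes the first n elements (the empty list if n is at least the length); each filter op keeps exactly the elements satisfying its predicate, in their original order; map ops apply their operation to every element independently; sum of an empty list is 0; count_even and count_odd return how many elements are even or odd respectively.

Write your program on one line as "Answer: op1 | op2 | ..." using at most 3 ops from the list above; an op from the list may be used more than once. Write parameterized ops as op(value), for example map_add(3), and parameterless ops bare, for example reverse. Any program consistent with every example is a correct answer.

reverse | drop(2) | len

Check, running the answer program on each example:
  [-19, -9, 42] -> [42, -9, -19] -> [-19] -> 1
  [-35, 6, 22, -37, -45, -12, 19] -> [19, -12, -45, -37, 22, 6, -35] -> [-45, -37, 22, 6, -35] -> 5
  [-18, -37, -24, 47, -6, 7, -25] -> [-25, 7, -6, 47, -24, -37, -18] -> [-6, 47, -24, -37, -18] -> 5
  [-5, -50, 49, 30, -1, 1, 36, -24, -5] -> [-5, -24, 36, 1, -1, 30, 49, -50, -5] -> [36, 1, -1, 30, 49, -50, -5] -> 7
  [-12, 4, 5, 29, -18, -17, 19] -> [19, -17, -18, 29, 5, 4, -12] -> [-18, 29, 5, 4, -12] -> 5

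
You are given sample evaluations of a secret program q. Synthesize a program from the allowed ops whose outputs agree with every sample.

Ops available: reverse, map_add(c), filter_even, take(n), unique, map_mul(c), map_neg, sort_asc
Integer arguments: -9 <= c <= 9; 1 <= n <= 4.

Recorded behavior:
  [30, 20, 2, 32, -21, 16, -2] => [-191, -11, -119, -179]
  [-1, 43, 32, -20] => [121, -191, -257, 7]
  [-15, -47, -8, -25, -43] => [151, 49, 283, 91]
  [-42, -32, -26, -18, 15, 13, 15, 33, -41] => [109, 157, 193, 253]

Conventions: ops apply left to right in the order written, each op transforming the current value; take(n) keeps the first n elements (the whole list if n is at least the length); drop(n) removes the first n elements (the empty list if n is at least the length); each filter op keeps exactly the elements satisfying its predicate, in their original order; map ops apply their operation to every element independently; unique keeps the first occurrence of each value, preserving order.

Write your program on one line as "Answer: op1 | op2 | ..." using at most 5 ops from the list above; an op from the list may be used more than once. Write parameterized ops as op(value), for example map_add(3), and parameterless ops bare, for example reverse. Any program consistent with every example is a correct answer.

map_neg | map_mul(6) | map_add(1) | take(4) | reverse

Check, running the answer program on each example:
  [30, 20, 2, 32, -21, 16, -2] -> [-30, -20, -2, -32, 21, -16, 2] -> [-180, -120, -12, -192, 126, -96, 12] -> [-179, -119, -11, -191, 127, -95, 13] -> [-179, -119, -11, -191] -> [-191, -11, -119, -179]
  [-1, 43, 32, -20] -> [1, -43, -32, 20] -> [6, -258, -192, 120] -> [7, -257, -191, 121] -> [7, -257, -191, 121] -> [121, -191, -257, 7]
  [-15, -47, -8, -25, -43] -> [15, 47, 8, 25, 43] -> [90, 282, 48, 150, 258] -> [91, 283, 49, 151, 259] -> [91, 283, 49, 151] -> [151, 49, 283, 91]
  [-42, -32, -26, -18, 15, 13, 15, 33, -41] -> [42, 32, 26, 18, -15, -13, -15, -33, 41] -> [252, 192, 156, 108, -90, -78, -90, -198, 246] -> [253, 193, 157, 109, -89, -77, -89, -197, 247] -> [253, 193, 157, 109] -> [109, 157, 193, 253]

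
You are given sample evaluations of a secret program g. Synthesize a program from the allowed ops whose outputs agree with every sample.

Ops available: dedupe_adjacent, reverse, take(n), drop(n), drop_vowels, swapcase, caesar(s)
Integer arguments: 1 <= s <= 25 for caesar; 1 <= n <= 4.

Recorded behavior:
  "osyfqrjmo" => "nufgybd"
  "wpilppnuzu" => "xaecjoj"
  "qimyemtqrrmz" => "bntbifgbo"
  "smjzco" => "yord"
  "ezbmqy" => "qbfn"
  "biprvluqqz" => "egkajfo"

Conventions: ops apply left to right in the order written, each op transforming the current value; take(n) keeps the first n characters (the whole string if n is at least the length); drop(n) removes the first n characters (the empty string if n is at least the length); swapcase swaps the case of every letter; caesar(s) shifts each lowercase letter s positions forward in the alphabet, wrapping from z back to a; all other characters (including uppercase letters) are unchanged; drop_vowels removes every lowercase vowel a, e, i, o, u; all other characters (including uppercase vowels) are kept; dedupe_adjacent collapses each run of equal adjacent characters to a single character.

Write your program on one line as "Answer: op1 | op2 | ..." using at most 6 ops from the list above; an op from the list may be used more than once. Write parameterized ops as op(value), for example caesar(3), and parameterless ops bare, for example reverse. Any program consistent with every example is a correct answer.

dedupe_adjacent | reverse | caesar(15) | reverse | drop(2)

Check, running the answer program on each example:
  "osyfqrjmo" -> "osyfqrjmo" -> "omjrqfyso" -> "dbygfunhd" -> "dhnufgybd" -> "nufgybd"
  "wpilppnuzu" -> "wpilpnuzu" -> "uzunplipw" -> "jojceaxel" -> "lexaecjoj" -> "xaecjoj"
  "qimyemtqrrmz" -> "qimyemtqrmz" -> "zmrqtmeymiq" -> "obgfibtnbxf" -> "fxbntbifgbo" -> "bntbifgbo"
  "smjzco" -> "smjzco" -> "oczjms" -> "droybh" -> "hbyord" -> "yord"
  "ezbmqy" -> "ezbmqy" -> "yqmbze" -> "nfbqot" -> "toqbfn" -> "qbfn"
  "biprvluqqz" -> "biprvluqz" -> "zqulvrpib" -> "ofjakgexq" -> "qxegkajfo" -> "egkajfo"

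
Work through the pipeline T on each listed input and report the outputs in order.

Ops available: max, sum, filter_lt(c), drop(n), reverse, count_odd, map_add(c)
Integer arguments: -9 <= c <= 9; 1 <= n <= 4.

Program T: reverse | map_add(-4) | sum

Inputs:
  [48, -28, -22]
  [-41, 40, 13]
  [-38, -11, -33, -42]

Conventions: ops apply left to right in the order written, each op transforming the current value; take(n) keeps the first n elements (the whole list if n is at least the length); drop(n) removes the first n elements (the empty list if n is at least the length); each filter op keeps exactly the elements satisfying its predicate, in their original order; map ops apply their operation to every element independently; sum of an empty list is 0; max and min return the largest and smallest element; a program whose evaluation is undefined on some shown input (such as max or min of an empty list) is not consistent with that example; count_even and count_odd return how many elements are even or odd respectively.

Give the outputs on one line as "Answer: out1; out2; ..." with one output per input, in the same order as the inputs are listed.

-14; 0; -140

Execution, op by op:
  [48, -28, -22] -> [-22, -28, 48] -> [-26, -32, 44] -> -14
  [-41, 40, 13] -> [13, 40, -41] -> [9, 36, -45] -> 0
  [-38, -11, -33, -42] -> [-42, -33, -11, -38] -> [-46, -37, -15, -42] -> -140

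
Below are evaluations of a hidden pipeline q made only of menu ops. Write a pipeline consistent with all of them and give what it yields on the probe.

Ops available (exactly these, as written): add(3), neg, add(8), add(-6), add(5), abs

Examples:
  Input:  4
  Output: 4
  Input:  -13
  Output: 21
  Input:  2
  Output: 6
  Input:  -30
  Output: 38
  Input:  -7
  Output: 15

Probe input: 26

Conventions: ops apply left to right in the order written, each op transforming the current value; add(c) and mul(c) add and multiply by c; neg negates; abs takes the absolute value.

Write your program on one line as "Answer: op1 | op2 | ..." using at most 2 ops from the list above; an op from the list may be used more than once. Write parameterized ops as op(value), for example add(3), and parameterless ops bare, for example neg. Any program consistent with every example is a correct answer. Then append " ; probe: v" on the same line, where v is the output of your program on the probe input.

neg | add(8) ; probe: -18

Check, running the answer program on each example:
  4 -> -4 -> 4
  -13 -> 13 -> 21
  2 -> -2 -> 6
  -30 -> 30 -> 38
  -7 -> 7 -> 15
  probe: 26 -> -26 -> -18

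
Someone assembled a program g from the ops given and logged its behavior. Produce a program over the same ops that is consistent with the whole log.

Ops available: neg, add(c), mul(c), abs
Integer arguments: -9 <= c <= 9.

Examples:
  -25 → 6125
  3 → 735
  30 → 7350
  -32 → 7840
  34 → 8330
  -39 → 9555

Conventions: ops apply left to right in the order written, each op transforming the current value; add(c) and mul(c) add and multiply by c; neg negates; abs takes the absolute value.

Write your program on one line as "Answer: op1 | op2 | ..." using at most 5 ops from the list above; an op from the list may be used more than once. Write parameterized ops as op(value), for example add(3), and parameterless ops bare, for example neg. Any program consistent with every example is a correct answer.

mul(7) | mul(7) | abs | mul(5)

Check, running the answer program on each example:
  -25 -> -175 -> -1225 -> 1225 -> 6125
  3 -> 21 -> 147 -> 147 -> 735
  30 -> 210 -> 1470 -> 1470 -> 7350
  -32 -> -224 -> -1568 -> 1568 -> 7840
  34 -> 238 -> 1666 -> 1666 -> 8330
  -39 -> -273 -> -1911 -> 1911 -> 9555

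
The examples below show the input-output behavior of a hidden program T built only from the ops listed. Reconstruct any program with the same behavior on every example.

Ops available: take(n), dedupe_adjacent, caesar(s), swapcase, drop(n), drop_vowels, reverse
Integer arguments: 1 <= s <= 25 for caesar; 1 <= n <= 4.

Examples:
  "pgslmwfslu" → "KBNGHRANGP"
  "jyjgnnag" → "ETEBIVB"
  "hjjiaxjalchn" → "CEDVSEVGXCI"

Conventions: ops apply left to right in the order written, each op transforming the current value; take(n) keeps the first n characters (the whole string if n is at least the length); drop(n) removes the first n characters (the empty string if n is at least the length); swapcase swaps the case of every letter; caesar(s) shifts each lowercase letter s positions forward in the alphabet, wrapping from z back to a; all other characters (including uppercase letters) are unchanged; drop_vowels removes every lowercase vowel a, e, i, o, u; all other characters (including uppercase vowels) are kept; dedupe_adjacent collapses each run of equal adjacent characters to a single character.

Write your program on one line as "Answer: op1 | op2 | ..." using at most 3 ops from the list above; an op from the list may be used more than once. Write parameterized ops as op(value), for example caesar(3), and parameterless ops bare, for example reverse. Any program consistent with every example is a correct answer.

caesar(21) | swapcase | dedupe_adjacent

Check, running the answer program on each example:
  "pgslmwfslu" -> "kbnghrangp" -> "KBNGHRANGP" -> "KBNGHRANGP"
  "jyjgnnag" -> "etebiivb" -> "ETEBIIVB" -> "ETEBIVB"
  "hjjiaxjalchn" -> "ceedvsevgxci" -> "CEEDVSEVGXCI" -> "CEDVSEVGXCI"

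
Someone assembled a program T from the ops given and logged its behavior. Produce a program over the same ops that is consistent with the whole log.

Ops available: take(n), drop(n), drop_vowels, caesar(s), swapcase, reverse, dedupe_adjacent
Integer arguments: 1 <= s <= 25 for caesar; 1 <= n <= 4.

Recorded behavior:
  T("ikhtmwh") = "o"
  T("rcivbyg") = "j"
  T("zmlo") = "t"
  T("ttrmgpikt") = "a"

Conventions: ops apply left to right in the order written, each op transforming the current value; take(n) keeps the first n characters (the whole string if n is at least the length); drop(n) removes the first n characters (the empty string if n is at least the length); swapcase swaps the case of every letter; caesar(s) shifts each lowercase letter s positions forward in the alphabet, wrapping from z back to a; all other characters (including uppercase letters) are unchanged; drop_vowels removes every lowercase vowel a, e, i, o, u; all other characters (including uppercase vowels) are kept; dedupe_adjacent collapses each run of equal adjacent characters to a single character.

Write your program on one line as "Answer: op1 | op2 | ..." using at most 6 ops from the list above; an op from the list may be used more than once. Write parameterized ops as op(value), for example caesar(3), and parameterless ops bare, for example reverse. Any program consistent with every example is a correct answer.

drop_vowels | drop(1) | take(4) | caesar(7) | take(1)

Check, running the answer program on each example:
  "ikhtmwh" -> "khtmwh" -> "htmwh" -> "htmw" -> "oatd" -> "o"
  "rcivbyg" -> "rcvbyg" -> "cvbyg" -> "cvby" -> "jcif" -> "j"
  "zmlo" -> "zml" -> "ml" -> "ml" -> "ts" -> "t"
  "ttrmgpikt" -> "ttrmgpkt" -> "trmgpkt" -> "trmg" -> "aytn" -> "a"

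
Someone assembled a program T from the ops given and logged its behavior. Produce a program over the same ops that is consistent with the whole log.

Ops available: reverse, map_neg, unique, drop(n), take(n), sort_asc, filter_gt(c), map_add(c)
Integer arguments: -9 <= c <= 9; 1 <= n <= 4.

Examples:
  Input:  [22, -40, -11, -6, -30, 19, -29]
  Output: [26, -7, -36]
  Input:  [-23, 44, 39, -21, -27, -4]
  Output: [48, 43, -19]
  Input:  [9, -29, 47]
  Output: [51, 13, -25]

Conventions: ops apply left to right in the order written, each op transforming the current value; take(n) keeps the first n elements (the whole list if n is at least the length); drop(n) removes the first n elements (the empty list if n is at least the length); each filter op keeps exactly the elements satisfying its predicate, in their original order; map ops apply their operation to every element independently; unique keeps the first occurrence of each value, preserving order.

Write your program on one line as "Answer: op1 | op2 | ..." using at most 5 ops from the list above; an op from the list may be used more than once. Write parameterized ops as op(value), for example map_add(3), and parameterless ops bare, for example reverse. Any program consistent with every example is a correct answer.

map_add(6) | map_add(-2) | take(3) | sort_asc | reverse

Check, running the answer program on each example:
  [22, -40, -11, -6, -30, 19, -29] -> [28, -34, -5, 0, -24, 25, -23] -> [26, -36, -7, -2, -26, 23, -25] -> [26, -36, -7] -> [-36, -7, 26] -> [26, -7, -36]
  [-23, 44, 39, -21, -27, -4] -> [-17, 50, 45, -15, -21, 2] -> [-19, 48, 43, -17, -23, 0] -> [-19, 48, 43] -> [-19, 43, 48] -> [48, 43, -19]
  [9, -29, 47] -> [15, -23, 53] -> [13, -25, 51] -> [13, -25, 51] -> [-25, 13, 51] -> [51, 13, -25]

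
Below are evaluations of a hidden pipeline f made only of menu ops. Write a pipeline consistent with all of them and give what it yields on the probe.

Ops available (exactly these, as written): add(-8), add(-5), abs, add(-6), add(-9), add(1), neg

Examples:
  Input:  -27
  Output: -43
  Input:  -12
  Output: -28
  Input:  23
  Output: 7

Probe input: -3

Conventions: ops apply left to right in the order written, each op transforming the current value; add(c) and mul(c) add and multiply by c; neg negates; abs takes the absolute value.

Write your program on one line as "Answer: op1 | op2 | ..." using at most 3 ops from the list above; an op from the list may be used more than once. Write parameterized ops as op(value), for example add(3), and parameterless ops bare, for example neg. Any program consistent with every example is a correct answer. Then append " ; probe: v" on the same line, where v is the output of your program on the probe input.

add(-9) | add(1) | add(-8) ; probe: -19

Check, running the answer program on each example:
  -27 -> -36 -> -35 -> -43
  -12 -> -21 -> -20 -> -28
  23 -> 14 -> 15 -> 7
  probe: -3 -> -12 -> -11 -> -19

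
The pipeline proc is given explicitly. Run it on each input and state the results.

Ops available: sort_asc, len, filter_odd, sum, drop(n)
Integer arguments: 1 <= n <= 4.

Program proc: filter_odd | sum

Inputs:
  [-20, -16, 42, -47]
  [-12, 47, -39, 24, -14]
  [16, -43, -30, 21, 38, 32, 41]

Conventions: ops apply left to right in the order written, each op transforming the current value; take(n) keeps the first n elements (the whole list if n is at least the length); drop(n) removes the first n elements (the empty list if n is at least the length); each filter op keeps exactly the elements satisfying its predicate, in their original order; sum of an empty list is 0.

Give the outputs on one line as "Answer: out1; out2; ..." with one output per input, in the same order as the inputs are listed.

-47; 8; 19

Execution, op by op:
  [-20, -16, 42, -47] -> [-47] -> -47
  [-12, 47, -39, 24, -14] -> [47, -39] -> 8
  [16, -43, -30, 21, 38, 32, 41] -> [-43, 21, 41] -> 19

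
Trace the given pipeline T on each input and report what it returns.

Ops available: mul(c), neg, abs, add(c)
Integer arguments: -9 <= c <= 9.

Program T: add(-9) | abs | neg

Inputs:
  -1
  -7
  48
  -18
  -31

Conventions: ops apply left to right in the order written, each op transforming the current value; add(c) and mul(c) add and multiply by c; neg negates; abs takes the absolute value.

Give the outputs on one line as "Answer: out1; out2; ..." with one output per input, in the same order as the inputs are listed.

Execution, op by op:
  -1 -> -10 -> 10 -> -10
  -7 -> -16 -> 16 -> -16
  48 -> 39 -> 39 -> -39
  -18 -> -27 -> 27 -> -27
  -31 -> -40 -> 40 -> -40

-10; -16; -39; -27; -40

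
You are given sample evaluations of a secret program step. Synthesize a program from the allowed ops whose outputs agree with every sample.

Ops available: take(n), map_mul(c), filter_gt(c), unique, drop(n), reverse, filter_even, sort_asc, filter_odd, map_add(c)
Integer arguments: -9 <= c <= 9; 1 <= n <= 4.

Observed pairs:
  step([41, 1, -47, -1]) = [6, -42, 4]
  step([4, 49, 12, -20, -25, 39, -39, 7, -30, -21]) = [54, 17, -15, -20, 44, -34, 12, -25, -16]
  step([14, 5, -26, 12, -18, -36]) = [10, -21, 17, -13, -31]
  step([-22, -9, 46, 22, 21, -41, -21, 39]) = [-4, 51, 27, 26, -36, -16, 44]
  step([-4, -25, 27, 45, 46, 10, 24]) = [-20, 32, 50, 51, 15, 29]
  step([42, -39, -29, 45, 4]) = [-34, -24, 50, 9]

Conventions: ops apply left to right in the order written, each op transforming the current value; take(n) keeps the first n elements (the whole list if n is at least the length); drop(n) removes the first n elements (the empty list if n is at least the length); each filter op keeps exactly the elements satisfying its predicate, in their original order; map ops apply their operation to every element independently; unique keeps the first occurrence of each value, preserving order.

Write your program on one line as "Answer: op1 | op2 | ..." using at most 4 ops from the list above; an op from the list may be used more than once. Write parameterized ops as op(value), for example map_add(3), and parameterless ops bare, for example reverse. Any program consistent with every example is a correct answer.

map_add(4) | drop(1) | map_add(1)

Check, running the answer program on each example:
  [41, 1, -47, -1] -> [45, 5, -43, 3] -> [5, -43, 3] -> [6, -42, 4]
  [4, 49, 12, -20, -25, 39, -39, 7, -30, -21] -> [8, 53, 16, -16, -21, 43, -35, 11, -26, -17] -> [53, 16, -16, -21, 43, -35, 11, -26, -17] -> [54, 17, -15, -20, 44, -34, 12, -25, -16]
  [14, 5, -26, 12, -18, -36] -> [18, 9, -22, 16, -14, -32] -> [9, -22, 16, -14, -32] -> [10, -21, 17, -13, -31]
  [-22, -9, 46, 22, 21, -41, -21, 39] -> [-18, -5, 50, 26, 25, -37, -17, 43] -> [-5, 50, 26, 25, -37, -17, 43] -> [-4, 51, 27, 26, -36, -16, 44]
  [-4, -25, 27, 45, 46, 10, 24] -> [0, -21, 31, 49, 50, 14, 28] -> [-21, 31, 49, 50, 14, 28] -> [-20, 32, 50, 51, 15, 29]
  [42, -39, -29, 45, 4] -> [46, -35, -25, 49, 8] -> [-35, -25, 49, 8] -> [-34, -24, 50, 9]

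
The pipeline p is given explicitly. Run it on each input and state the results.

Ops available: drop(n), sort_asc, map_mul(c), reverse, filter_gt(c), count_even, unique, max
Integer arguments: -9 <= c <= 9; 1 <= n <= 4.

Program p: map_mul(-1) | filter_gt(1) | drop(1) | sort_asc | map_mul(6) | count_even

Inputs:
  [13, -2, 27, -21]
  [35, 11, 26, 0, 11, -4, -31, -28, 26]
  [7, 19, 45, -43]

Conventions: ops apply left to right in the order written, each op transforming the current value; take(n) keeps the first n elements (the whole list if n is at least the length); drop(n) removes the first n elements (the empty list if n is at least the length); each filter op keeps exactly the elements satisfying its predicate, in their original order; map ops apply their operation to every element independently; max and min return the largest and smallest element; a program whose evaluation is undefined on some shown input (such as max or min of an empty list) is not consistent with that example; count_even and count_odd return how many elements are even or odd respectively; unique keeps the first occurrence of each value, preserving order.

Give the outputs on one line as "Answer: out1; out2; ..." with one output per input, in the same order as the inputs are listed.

1; 2; 0

Execution, op by op:
  [13, -2, 27, -21] -> [-13, 2, -27, 21] -> [2, 21] -> [21] -> [21] -> [126] -> 1
  [35, 11, 26, 0, 11, -4, -31, -28, 26] -> [-35, -11, -26, 0, -11, 4, 31, 28, -26] -> [4, 31, 28] -> [31, 28] -> [28, 31] -> [168, 186] -> 2
  [7, 19, 45, -43] -> [-7, -19, -45, 43] -> [43] -> [] -> [] -> [] -> 0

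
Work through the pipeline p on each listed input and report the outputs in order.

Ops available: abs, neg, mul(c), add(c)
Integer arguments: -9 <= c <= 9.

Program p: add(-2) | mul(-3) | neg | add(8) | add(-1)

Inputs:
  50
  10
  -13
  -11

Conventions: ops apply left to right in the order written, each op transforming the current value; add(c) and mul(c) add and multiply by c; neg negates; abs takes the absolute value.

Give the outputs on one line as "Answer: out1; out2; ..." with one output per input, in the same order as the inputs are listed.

Execution, op by op:
  50 -> 48 -> -144 -> 144 -> 152 -> 151
  10 -> 8 -> -24 -> 24 -> 32 -> 31
  -13 -> -15 -> 45 -> -45 -> -37 -> -38
  -11 -> -13 -> 39 -> -39 -> -31 -> -32

151; 31; -38; -32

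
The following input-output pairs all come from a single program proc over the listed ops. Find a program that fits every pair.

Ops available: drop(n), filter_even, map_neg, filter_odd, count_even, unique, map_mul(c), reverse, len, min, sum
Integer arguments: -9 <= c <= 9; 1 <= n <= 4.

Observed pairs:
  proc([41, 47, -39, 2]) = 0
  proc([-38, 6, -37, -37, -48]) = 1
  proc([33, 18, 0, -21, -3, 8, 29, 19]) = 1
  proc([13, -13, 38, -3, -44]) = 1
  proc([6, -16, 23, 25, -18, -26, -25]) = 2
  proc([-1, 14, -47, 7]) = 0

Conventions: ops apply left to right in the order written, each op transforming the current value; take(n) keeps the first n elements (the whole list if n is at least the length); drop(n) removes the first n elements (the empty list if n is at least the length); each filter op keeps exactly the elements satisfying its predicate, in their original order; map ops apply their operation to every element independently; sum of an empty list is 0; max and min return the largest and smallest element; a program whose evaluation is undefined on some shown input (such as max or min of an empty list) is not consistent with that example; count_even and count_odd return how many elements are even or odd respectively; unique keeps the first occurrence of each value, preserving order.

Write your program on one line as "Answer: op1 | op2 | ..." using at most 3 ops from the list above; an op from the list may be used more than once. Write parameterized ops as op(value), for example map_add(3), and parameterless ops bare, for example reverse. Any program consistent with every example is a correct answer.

drop(4) | reverse | count_even

Check, running the answer program on each example:
  [41, 47, -39, 2] -> [] -> [] -> 0
  [-38, 6, -37, -37, -48] -> [-48] -> [-48] -> 1
  [33, 18, 0, -21, -3, 8, 29, 19] -> [-3, 8, 29, 19] -> [19, 29, 8, -3] -> 1
  [13, -13, 38, -3, -44] -> [-44] -> [-44] -> 1
  [6, -16, 23, 25, -18, -26, -25] -> [-18, -26, -25] -> [-25, -26, -18] -> 2
  [-1, 14, -47, 7] -> [] -> [] -> 0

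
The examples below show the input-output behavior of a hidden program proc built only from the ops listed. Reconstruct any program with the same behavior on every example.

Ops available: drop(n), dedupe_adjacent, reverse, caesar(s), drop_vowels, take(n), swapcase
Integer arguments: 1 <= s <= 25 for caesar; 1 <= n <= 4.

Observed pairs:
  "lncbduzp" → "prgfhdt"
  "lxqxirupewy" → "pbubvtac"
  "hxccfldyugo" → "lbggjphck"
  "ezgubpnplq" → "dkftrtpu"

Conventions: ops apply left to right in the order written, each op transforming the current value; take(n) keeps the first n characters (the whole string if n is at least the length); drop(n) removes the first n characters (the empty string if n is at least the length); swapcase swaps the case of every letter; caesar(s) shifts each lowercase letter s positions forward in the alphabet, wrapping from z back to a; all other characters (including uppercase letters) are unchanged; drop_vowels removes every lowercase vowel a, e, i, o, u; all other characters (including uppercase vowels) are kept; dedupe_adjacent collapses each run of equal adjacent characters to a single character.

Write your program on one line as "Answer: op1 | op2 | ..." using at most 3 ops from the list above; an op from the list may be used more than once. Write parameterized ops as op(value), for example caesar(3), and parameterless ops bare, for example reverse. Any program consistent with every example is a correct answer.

drop_vowels | caesar(4)

Check, running the answer program on each example:
  "lncbduzp" -> "lncbdzp" -> "prgfhdt"
  "lxqxirupewy" -> "lxqxrpwy" -> "pbubvtac"
  "hxccfldyugo" -> "hxccfldyg" -> "lbggjphck"
  "ezgubpnplq" -> "zgbpnplq" -> "dkftrtpu"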